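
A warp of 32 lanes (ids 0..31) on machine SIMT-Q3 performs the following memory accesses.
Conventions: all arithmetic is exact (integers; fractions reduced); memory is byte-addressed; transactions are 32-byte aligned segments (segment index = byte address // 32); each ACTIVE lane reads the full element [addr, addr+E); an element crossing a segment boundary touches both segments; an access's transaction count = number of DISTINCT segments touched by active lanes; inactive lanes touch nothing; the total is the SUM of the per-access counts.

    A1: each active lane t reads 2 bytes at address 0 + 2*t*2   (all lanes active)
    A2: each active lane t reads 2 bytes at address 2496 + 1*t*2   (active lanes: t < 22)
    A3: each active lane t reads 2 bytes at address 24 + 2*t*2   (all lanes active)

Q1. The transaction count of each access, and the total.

A1: 4 transactions
A2: 2 transactions
A3: 5 transactions

Answer: 4,2,5; total 11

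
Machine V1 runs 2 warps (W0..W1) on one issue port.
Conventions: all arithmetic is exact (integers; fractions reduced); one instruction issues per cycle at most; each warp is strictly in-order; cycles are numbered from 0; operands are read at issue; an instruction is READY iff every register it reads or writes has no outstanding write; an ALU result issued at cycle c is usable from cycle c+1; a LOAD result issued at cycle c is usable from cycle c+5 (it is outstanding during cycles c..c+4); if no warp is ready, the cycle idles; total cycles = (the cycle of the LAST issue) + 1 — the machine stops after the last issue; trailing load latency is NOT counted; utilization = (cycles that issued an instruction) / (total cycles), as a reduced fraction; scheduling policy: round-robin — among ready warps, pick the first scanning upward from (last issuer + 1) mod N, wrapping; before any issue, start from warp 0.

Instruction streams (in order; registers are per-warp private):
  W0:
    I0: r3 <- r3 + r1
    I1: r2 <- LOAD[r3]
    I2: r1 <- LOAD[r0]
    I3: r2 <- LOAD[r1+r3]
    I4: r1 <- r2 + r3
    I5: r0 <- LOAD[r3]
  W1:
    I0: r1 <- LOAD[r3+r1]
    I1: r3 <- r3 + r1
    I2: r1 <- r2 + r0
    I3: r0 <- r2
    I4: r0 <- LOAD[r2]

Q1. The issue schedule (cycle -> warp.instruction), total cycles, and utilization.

cycle 0: W0.I0
cycle 1: W1.I0
cycle 2: W0.I1
cycle 3: W0.I2
cycle 4: idle
cycle 5: idle
cycle 6: W1.I1
cycle 7: W1.I2
cycle 8: W0.I3
cycle 9: W1.I3
cycle 10: W1.I4
cycle 11: idle
cycle 12: idle
cycle 13: W0.I4
cycle 14: W0.I5

Answer: 15 cycles, utilization 11/15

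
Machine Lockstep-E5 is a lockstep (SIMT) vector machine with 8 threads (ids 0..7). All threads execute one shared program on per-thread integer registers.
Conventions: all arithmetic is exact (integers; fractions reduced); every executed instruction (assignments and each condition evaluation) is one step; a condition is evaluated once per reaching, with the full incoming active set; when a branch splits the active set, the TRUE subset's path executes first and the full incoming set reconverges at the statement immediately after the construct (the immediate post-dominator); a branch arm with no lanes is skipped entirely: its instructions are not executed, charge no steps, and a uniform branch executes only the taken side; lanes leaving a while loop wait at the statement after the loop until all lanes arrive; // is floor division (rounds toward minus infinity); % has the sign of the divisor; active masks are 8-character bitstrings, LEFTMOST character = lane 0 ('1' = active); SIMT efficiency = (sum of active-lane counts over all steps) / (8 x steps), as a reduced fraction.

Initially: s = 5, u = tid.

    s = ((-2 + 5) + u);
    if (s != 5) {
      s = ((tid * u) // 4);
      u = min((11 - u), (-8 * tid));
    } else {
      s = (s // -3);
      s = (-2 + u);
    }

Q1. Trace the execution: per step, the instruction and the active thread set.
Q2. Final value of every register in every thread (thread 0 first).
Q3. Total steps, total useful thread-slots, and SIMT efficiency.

step 0: s <- ((-2 + 5) + u)          11111111
step 1: eval (s != 5)                11111111
step 2: s <- ((tid * u) // 4)        11011111
step 3: u <- min((11 - u), (-8 * tid)) 11011111
step 4: s <- (s // -3)               00100000
step 5: s <- (-2 + u)                00100000

Answer: 6 steps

s: 0,0,0,2,4,6,9,12
u: 0,-8,2,-24,-32,-40,-48,-56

steps = 6; useful = 32; efficiency = 32/48 = 2/3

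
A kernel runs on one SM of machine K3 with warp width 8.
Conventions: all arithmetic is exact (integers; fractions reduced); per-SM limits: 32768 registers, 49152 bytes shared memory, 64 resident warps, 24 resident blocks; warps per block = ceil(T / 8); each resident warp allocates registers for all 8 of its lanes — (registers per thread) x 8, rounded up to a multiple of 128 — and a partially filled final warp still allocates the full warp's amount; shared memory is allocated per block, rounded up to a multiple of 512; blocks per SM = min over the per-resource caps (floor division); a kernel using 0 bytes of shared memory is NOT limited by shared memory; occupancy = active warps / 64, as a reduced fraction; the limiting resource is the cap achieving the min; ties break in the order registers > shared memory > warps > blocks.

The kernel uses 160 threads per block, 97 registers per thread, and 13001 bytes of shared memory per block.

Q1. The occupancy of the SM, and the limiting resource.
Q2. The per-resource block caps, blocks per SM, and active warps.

Answer: occupancy 5/16, limited by registers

registers: 1 block
shared memory: 3 blocks
warps: 3 blocks
blocks: 24 blocks

Answer: 1 block, 20 active warps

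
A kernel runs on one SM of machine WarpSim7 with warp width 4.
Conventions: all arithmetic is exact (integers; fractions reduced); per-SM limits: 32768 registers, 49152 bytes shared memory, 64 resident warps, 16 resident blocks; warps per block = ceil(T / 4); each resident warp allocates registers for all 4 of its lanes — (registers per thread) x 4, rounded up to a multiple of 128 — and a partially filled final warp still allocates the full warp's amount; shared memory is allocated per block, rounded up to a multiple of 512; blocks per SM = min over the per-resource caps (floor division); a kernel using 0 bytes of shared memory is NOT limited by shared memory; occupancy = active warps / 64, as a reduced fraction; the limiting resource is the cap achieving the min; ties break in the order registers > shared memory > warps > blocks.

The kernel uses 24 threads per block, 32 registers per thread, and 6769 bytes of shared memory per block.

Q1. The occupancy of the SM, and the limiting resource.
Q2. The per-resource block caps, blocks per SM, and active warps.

Answer: occupancy 9/16, limited by shared memory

registers: 42 blocks
shared memory: 6 blocks
warps: 10 blocks
blocks: 16 blocks

Answer: 6 blocks, 36 active warps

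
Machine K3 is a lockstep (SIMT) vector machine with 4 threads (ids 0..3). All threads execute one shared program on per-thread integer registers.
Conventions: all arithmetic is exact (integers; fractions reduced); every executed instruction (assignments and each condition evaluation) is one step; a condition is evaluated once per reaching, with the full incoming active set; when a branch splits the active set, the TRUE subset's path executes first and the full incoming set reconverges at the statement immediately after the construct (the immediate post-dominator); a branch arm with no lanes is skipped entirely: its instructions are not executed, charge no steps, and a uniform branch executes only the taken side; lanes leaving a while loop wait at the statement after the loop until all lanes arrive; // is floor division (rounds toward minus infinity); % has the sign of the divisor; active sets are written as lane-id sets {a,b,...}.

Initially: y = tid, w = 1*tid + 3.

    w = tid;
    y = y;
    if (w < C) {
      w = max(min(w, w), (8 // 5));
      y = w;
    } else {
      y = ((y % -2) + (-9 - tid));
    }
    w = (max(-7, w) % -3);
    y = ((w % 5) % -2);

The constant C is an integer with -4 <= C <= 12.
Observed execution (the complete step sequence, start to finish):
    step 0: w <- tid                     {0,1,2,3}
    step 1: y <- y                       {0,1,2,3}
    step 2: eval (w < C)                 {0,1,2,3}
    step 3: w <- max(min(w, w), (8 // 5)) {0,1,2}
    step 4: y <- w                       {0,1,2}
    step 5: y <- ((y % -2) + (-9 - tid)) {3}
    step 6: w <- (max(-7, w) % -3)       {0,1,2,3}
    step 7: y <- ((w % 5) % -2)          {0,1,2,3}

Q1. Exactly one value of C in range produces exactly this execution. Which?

Answer: C = 3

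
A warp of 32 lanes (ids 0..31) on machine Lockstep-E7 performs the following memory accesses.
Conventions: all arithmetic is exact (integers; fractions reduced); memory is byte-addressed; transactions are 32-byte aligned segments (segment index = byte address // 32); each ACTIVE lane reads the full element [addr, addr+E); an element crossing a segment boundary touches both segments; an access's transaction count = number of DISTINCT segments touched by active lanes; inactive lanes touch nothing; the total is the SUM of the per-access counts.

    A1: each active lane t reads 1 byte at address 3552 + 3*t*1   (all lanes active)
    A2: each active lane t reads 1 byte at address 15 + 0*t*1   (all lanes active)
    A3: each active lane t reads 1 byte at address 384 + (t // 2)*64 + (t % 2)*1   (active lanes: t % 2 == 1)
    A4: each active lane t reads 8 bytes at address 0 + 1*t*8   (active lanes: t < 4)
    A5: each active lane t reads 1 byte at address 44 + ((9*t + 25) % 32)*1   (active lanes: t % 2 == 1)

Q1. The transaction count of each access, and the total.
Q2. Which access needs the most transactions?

A1: 3 transactions
A2: 1 transaction
A3: 16 transactions
A4: 1 transaction
A5: 2 transactions

Answer: 3,1,16,1,2; total 23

Answer: A3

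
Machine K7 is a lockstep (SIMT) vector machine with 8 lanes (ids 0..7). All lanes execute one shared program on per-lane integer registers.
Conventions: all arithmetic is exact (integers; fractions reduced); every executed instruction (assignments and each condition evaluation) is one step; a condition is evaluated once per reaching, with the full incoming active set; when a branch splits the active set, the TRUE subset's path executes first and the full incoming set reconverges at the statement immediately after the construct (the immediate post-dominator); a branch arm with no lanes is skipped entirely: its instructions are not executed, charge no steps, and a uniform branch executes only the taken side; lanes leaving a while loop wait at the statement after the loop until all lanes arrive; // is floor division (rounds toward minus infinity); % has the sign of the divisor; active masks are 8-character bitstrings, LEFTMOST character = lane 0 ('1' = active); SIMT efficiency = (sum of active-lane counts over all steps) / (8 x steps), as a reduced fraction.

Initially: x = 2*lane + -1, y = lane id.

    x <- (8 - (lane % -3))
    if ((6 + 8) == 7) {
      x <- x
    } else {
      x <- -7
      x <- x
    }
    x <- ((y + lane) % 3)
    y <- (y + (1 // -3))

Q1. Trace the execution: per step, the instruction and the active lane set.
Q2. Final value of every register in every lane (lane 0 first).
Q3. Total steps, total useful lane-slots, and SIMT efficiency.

step 0: x <- (8 - (lane % -3))       11111111
step 1: eval ((6 + 8) == 7)          11111111
step 2: x <- -7                      11111111
step 3: x <- x                       11111111
step 4: x <- ((y + lane) % 3)        11111111
step 5: y <- (y + (1 // -3))         11111111

Answer: 6 steps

x: 0,2,1,0,2,1,0,2
y: -1,0,1,2,3,4,5,6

steps = 6; useful = 48; efficiency = 48/48 = 1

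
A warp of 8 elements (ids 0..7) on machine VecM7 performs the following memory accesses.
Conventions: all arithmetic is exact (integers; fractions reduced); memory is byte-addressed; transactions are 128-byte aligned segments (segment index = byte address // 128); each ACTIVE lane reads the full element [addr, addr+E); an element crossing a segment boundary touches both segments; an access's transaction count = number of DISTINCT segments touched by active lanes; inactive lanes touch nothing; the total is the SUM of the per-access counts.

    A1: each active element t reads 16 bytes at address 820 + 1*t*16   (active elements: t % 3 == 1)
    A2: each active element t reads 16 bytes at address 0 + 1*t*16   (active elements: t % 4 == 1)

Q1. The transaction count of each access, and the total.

A1: 2 transactions
A2: 1 transaction

Answer: 2,1; total 3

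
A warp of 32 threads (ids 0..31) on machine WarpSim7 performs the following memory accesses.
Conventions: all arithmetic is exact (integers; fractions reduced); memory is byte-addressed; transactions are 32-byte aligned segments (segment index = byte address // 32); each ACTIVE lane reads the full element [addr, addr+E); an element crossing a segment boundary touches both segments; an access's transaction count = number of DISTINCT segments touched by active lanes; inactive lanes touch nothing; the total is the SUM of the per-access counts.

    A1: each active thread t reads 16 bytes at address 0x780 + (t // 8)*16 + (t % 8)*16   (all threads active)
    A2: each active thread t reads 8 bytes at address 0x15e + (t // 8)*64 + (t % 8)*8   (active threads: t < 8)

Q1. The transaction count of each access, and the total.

A1: 6 transactions
A2: 3 transactions

Answer: 6,3; total 9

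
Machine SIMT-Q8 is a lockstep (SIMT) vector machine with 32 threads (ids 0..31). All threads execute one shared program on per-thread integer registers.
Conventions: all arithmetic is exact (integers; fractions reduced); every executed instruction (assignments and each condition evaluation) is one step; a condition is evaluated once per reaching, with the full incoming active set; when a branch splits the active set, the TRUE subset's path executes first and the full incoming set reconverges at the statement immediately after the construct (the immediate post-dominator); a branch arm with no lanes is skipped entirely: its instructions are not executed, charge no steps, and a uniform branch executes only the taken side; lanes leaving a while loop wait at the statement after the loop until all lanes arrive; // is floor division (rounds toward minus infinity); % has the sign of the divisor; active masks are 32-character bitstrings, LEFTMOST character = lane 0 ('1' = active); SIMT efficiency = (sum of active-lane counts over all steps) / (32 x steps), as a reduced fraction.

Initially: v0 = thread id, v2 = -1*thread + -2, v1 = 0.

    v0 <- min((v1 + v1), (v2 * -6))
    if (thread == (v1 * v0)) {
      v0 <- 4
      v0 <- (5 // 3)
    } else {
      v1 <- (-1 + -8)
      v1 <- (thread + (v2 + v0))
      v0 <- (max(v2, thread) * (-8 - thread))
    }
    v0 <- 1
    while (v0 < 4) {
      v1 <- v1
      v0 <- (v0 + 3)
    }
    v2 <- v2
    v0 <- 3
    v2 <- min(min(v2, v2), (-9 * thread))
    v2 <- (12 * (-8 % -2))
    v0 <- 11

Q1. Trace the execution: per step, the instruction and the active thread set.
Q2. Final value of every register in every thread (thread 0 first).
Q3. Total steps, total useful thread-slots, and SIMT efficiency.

step 0: v0 <- min((v1 + v1), (v2 * -6)) 11111111111111111111111111111111
step 1: eval (thread == (v1 * v0))   11111111111111111111111111111111
step 2: v0 <- 4                      10000000000000000000000000000000
step 3: v0 <- (5 // 3)               10000000000000000000000000000000
step 4: v1 <- (-1 + -8)              01111111111111111111111111111111
step 5: v1 <- (thread + (v2 + v0))   01111111111111111111111111111111
step 6: v0 <- (max(v2, thread) * (-8 - thread)) 01111111111111111111111111111111
step 7: v0 <- 1                      11111111111111111111111111111111
step 8: eval (v0 < 4)                11111111111111111111111111111111
step 9: v1 <- v1                     11111111111111111111111111111111
step 10: v0 <- (v0 + 3)               11111111111111111111111111111111
step 11: eval (v0 < 4)                11111111111111111111111111111111
step 12: v2 <- v2                     11111111111111111111111111111111
step 13: v0 <- 3                      11111111111111111111111111111111
step 14: v2 <- min(min(v2, v2), (-9 * thread)) 11111111111111111111111111111111
step 15: v2 <- (12 * (-8 % -2))       11111111111111111111111111111111
step 16: v0 <- 11                     11111111111111111111111111111111

Answer: 17 steps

v0: 11,11,11,11,11,11,11,11,11,11,11,11,11,11,11,11,11,11,11,11,11,11,11,11,11,11,11,11,11,11,11,11
v2: 0,0,0,0,0,0,0,0,0,0,0,0,0,0,0,0,0,0,0,0,0,0,0,0,0,0,0,0,0,0,0,0
v1: 0,-2,-2,-2,-2,-2,-2,-2,-2,-2,-2,-2,-2,-2,-2,-2,-2,-2,-2,-2,-2,-2,-2,-2,-2,-2,-2,-2,-2,-2,-2,-2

steps = 17; useful = 479; efficiency = 479/544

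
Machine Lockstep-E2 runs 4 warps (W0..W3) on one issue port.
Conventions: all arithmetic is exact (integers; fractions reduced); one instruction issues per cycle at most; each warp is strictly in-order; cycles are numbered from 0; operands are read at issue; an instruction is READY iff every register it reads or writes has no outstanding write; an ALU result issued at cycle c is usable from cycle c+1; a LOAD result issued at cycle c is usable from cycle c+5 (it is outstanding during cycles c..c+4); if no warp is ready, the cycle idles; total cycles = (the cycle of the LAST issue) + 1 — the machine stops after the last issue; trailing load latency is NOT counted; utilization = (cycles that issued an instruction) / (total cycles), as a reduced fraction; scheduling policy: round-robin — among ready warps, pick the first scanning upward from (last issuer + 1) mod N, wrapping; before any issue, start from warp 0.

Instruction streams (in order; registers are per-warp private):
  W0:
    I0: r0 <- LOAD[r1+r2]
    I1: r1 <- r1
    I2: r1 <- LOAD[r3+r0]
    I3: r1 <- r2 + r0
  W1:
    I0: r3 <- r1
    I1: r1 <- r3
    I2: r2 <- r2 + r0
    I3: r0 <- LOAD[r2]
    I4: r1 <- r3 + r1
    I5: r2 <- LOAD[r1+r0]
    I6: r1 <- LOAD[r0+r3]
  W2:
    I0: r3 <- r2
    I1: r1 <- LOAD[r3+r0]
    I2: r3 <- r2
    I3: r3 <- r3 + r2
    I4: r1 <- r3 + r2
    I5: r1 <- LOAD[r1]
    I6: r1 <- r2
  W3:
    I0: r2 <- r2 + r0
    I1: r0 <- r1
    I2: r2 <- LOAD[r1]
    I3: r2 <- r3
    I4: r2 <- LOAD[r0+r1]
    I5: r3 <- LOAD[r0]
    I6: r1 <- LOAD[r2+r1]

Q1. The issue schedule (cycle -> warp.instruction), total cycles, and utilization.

cycle 0: W0.I0
cycle 1: W1.I0
cycle 2: W2.I0
cycle 3: W3.I0
cycle 4: W0.I1
cycle 5: W1.I1
cycle 6: W2.I1
cycle 7: W3.I1
cycle 8: W0.I2
cycle 9: W1.I2
cycle 10: W2.I2
cycle 11: W3.I2
cycle 12: W1.I3
cycle 13: W2.I3
cycle 14: W0.I3
cycle 15: W1.I4
cycle 16: W2.I4
cycle 17: W3.I3
cycle 18: W1.I5
cycle 19: W2.I5
cycle 20: W3.I4
cycle 21: W1.I6
cycle 22: W3.I5
cycle 23: idle
cycle 24: W2.I6
cycle 25: W3.I6

Answer: 26 cycles, utilization 25/26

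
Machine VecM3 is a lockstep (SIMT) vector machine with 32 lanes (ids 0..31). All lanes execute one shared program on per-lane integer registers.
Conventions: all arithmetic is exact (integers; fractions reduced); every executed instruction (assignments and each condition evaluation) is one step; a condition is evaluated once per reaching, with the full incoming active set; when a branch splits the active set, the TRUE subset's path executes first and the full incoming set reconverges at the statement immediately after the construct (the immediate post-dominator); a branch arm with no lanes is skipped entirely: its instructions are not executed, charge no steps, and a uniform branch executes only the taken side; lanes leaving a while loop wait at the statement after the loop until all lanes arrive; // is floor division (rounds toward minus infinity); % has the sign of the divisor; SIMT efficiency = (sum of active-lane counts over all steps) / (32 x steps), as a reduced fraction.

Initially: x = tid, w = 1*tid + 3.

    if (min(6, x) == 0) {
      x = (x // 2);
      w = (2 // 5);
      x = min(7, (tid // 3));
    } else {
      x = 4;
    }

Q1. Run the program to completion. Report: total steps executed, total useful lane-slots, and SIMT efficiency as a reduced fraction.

Answer: 5 steps, 66 useful, 33/80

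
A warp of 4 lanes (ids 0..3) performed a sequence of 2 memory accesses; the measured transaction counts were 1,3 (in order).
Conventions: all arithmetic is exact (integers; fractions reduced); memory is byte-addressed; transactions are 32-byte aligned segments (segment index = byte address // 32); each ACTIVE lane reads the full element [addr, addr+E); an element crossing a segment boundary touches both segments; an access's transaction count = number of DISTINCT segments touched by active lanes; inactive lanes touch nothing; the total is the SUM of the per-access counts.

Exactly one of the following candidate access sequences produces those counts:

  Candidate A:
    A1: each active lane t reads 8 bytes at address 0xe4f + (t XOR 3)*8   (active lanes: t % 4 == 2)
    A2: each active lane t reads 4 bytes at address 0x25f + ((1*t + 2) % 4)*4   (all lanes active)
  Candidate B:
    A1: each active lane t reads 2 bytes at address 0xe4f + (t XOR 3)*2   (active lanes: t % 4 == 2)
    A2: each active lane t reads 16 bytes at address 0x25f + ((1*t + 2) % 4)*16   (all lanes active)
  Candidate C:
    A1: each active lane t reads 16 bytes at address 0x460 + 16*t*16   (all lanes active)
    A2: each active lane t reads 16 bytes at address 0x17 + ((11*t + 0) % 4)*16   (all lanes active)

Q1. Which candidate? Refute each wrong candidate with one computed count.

A: A2 gives 2 transactions, not 3
C: A1 gives 4 transactions, not 1
B: all counts match (1,3)

Answer: B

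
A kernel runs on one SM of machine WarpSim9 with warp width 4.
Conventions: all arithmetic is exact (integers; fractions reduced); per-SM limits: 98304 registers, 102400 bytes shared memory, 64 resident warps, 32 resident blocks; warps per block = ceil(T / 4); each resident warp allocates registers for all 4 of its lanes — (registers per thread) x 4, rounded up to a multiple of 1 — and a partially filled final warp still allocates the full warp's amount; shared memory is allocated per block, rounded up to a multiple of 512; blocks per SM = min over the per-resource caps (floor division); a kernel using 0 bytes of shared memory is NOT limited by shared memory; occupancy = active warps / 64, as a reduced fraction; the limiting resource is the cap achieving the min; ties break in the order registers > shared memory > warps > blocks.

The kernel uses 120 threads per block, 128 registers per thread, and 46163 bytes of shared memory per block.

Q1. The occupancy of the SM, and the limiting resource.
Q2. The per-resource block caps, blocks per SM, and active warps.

Answer: occupancy 15/16, limited by shared memory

registers: 6 blocks
shared memory: 2 blocks
warps: 2 blocks
blocks: 32 blocks

Answer: 2 blocks, 60 active warps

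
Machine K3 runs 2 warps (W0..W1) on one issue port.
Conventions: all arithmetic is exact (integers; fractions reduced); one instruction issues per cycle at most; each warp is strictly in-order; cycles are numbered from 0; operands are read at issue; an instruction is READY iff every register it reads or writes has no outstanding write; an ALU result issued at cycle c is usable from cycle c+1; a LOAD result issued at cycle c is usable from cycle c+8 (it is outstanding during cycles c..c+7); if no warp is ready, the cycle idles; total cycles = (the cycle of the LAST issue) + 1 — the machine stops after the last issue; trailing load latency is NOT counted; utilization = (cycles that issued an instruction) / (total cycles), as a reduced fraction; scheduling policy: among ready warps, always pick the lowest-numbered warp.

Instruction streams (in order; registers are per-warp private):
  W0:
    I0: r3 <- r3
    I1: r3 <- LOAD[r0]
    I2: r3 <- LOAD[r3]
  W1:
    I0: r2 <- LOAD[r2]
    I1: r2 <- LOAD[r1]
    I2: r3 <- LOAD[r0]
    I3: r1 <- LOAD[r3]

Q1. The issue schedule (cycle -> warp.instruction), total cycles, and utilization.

cycle 0: W0.I0
cycle 1: W0.I1
cycle 2: W1.I0
cycle 3: idle
cycle 4: idle
cycle 5: idle
cycle 6: idle
cycle 7: idle
cycle 8: idle
cycle 9: W0.I2
cycle 10: W1.I1
cycle 11: W1.I2
cycle 12: idle
cycle 13: idle
cycle 14: idle
cycle 15: idle
cycle 16: idle
cycle 17: idle
cycle 18: idle
cycle 19: W1.I3

Answer: 20 cycles, utilization 7/20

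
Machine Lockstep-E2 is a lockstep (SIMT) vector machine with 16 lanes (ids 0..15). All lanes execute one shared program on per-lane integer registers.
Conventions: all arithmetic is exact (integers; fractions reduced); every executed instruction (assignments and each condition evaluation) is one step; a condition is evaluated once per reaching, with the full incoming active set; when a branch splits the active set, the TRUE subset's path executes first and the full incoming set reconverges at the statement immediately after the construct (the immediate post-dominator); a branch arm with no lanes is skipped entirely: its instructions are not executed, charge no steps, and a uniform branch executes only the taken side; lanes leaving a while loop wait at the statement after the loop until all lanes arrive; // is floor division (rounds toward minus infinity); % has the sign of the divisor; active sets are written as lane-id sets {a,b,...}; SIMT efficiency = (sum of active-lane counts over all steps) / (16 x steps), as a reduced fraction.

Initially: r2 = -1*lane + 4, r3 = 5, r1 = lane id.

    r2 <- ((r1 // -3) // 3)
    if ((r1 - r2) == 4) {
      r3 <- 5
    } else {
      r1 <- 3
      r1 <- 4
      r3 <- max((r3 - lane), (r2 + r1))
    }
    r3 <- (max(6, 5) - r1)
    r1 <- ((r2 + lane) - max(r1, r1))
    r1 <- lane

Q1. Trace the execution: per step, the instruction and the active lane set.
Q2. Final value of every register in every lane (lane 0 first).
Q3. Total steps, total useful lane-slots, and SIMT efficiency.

step 0: r2 <- ((r1 // -3) // 3)      {0,1,2,3,4,5,6,7,8,9,10,11,12,13,14,15}
step 1: eval ((r1 - r2) == 4)        {0,1,2,3,4,5,6,7,8,9,10,11,12,13,14,15}
step 2: r3 <- 5                      {3}
step 3: r1 <- 3                      {0,1,2,4,5,6,7,8,9,10,11,12,13,14,15}
step 4: r1 <- 4                      {0,1,2,4,5,6,7,8,9,10,11,12,13,14,15}
step 5: r3 <- max((r3 - lane), (r2 + r1)) {0,1,2,4,5,6,7,8,9,10,11,12,13,14,15}
step 6: r3 <- (max(6, 5) - r1)       {0,1,2,3,4,5,6,7,8,9,10,11,12,13,14,15}
step 7: r1 <- ((r2 + lane) - max(r1, r1)) {0,1,2,3,4,5,6,7,8,9,10,11,12,13,14,15}
step 8: r1 <- lane                   {0,1,2,3,4,5,6,7,8,9,10,11,12,13,14,15}

Answer: 9 steps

r2: 0,-1,-1,-1,-1,-1,-1,-1,-1,-1,-2,-2,-2,-2,-2,-2
r3: 2,2,2,3,2,2,2,2,2,2,2,2,2,2,2,2
r1: 0,1,2,3,4,5,6,7,8,9,10,11,12,13,14,15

steps = 9; useful = 126; efficiency = 126/144 = 7/8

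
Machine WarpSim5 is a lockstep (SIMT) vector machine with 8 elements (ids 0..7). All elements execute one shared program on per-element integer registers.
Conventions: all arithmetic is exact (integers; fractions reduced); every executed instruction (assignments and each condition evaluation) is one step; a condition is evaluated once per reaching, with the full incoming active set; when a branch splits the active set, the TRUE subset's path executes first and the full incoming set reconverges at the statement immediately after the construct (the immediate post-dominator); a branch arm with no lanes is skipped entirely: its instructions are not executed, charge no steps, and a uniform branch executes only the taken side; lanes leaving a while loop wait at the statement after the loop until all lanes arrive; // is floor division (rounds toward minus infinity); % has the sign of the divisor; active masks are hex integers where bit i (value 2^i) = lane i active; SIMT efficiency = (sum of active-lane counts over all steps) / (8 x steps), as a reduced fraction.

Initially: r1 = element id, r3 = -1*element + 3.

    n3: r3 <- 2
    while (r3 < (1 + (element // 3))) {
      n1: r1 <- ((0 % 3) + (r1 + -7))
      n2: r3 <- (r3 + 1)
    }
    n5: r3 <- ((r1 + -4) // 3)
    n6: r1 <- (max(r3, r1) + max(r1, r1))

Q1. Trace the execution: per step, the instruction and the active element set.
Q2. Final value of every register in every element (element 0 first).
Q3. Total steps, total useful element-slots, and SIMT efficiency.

step 0: r3 <- 2                      0xff
step 1: eval (r3 < (1 + (element // 3))) 0xff
step 2: r1 <- ((0 % 3) + (r1 + -7))  0xc0
step 3: r3 <- (r3 + 1)               0xc0
step 4: eval (r3 < (1 + (element // 3))) 0xc0
step 5: r3 <- ((r1 + -4) // 3)       0xff
step 6: r1 <- (max(r3, r1) + max(r1, r1)) 0xff

Answer: 7 steps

r1: 0,2,4,6,8,10,-2,0
r3: -2,-1,-1,-1,0,0,-2,-2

steps = 7; useful = 38; efficiency = 38/56 = 19/28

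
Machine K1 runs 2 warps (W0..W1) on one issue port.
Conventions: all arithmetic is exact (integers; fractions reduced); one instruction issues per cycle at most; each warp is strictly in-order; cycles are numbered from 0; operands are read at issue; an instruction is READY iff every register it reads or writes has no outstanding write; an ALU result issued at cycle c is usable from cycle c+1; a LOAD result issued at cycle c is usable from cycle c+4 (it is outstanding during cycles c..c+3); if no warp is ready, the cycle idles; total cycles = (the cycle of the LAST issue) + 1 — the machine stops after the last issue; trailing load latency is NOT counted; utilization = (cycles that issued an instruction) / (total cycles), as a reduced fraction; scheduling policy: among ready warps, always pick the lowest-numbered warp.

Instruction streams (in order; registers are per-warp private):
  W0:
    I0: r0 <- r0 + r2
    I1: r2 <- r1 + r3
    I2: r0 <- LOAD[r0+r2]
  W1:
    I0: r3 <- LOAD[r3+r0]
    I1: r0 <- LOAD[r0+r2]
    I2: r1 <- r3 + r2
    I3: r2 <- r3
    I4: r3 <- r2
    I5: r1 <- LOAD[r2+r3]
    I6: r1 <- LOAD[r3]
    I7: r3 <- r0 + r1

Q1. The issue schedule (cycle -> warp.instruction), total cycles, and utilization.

cycle 0: W0.I0
cycle 1: W0.I1
cycle 2: W0.I2
cycle 3: W1.I0
cycle 4: W1.I1
cycle 5: idle
cycle 6: idle
cycle 7: W1.I2
cycle 8: W1.I3
cycle 9: W1.I4
cycle 10: W1.I5
cycle 11: idle
cycle 12: idle
cycle 13: idle
cycle 14: W1.I6
cycle 15: idle
cycle 16: idle
cycle 17: idle
cycle 18: W1.I7

Answer: 19 cycles, utilization 11/19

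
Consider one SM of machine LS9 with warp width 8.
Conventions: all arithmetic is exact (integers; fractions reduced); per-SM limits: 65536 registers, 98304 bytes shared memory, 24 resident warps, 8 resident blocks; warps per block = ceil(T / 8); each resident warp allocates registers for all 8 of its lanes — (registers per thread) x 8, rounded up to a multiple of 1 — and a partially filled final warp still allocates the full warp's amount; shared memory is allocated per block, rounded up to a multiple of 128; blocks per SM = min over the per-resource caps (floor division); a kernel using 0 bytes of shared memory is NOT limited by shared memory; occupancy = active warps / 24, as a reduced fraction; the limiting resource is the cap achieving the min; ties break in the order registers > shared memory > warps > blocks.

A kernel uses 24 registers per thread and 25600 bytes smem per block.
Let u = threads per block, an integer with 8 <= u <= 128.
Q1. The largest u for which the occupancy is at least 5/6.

Answer: u = 96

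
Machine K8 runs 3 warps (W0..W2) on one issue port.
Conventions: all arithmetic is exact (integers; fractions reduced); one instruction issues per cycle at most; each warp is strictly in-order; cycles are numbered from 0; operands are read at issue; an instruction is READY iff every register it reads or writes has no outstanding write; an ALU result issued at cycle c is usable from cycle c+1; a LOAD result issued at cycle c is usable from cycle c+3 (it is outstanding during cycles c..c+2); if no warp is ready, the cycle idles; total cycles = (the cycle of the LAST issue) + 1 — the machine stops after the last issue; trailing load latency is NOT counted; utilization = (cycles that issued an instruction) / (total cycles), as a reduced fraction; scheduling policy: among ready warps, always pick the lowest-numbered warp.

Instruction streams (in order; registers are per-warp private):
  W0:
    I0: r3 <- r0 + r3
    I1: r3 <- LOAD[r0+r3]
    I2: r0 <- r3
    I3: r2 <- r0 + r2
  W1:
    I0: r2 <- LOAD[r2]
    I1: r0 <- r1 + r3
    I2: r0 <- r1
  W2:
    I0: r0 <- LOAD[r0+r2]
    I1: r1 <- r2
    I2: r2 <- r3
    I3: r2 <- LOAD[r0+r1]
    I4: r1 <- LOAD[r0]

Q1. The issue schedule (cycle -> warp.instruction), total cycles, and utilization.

cycle 0: W0.I0
cycle 1: W0.I1
cycle 2: W1.I0
cycle 3: W1.I1
cycle 4: W0.I2
cycle 5: W0.I3
cycle 6: W1.I2
cycle 7: W2.I0
cycle 8: W2.I1
cycle 9: W2.I2
cycle 10: W2.I3
cycle 11: W2.I4

Answer: 12 cycles, utilization 1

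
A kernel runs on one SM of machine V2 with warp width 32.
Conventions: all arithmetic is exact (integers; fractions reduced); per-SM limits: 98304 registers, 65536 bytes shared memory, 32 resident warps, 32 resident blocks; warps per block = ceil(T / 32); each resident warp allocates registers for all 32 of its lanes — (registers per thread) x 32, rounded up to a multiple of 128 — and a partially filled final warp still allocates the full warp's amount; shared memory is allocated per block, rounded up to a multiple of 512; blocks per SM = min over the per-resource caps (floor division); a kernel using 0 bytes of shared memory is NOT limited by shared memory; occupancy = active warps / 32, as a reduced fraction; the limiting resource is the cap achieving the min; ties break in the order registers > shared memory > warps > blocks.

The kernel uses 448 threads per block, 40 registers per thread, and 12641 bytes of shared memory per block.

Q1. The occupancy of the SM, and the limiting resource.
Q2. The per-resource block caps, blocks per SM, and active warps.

Answer: occupancy 7/8, limited by warps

registers: 5 blocks
shared memory: 5 blocks
warps: 2 blocks
blocks: 32 blocks

Answer: 2 blocks, 28 active warps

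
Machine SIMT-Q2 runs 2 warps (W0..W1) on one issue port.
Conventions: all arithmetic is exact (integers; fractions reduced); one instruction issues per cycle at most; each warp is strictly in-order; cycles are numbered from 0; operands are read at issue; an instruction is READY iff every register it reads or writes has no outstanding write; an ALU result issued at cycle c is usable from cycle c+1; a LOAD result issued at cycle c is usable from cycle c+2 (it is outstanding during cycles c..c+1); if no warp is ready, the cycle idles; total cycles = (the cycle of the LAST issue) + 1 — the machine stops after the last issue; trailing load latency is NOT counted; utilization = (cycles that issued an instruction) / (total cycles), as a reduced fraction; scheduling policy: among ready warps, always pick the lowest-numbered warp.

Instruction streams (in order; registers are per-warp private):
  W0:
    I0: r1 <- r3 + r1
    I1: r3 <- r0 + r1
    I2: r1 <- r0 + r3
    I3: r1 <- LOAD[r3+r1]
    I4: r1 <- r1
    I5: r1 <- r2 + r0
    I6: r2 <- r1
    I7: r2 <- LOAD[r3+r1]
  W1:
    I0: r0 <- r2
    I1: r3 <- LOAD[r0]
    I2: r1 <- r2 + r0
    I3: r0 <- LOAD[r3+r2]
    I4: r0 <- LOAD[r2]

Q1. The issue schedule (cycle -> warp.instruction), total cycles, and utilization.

cycle 0: W0.I0
cycle 1: W0.I1
cycle 2: W0.I2
cycle 3: W0.I3
cycle 4: W1.I0
cycle 5: W0.I4
cycle 6: W0.I5
cycle 7: W0.I6
cycle 8: W0.I7
cycle 9: W1.I1
cycle 10: W1.I2
cycle 11: W1.I3
cycle 12: idle
cycle 13: W1.I4

Answer: 14 cycles, utilization 13/14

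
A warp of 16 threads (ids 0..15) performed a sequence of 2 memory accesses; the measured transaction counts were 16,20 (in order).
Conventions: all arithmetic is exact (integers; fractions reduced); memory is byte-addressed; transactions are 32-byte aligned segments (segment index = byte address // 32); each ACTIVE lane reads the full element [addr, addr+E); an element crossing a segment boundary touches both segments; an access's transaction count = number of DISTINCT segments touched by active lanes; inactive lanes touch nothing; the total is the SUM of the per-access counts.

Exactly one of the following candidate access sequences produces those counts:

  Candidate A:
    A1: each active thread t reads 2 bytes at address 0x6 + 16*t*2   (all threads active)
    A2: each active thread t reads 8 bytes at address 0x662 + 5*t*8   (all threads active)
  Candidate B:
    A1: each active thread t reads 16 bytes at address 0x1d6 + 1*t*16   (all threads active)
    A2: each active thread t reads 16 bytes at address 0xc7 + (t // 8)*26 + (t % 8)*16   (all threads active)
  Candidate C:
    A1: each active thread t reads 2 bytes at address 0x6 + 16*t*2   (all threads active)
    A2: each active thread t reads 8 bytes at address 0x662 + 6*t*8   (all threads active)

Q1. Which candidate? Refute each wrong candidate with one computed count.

B: A1 gives 9 transactions, not 16
C: A2 gives 16 transactions, not 20
A: all counts match (16,20)

Answer: A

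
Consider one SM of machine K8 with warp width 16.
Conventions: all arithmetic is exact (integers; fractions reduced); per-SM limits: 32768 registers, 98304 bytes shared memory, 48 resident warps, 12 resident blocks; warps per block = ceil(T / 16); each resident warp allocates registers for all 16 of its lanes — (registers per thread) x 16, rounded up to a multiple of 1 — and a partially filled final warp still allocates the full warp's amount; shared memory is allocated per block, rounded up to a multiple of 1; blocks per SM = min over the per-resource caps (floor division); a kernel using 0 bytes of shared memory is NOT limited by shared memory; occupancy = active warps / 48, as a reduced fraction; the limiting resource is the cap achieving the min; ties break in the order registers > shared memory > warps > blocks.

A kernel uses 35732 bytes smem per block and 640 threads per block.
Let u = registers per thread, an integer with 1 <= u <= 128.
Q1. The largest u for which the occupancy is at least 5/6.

Answer: u = 51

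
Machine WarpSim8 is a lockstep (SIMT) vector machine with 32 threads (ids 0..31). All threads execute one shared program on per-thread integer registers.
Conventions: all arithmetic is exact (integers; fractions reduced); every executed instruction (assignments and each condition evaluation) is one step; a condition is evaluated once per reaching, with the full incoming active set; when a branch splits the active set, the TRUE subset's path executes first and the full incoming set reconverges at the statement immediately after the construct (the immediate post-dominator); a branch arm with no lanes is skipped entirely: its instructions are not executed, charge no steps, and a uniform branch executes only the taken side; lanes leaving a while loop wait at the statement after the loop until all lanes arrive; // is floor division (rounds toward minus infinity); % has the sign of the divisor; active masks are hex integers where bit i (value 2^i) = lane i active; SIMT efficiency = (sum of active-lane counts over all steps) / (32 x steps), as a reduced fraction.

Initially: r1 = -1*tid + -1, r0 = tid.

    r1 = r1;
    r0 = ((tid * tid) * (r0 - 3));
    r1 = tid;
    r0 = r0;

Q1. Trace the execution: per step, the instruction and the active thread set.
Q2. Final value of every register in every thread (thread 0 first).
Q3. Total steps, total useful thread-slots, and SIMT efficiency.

step 0: r1 <- r1                     0xffffffff
step 1: r0 <- ((tid * tid) * (r0 - 3)) 0xffffffff
step 2: r1 <- tid                    0xffffffff
step 3: r0 <- r0                     0xffffffff

Answer: 4 steps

r1: 0,1,2,3,4,5,6,7,8,9,10,11,12,13,14,15,16,17,18,19,20,21,22,23,24,25,26,27,28,29,30,31
r0: 0,-2,-4,0,16,50,108,196,320,486,700,968,1296,1690,2156,2700,3328,4046,4860,5776,6800,7938,9196,10580,12096,13750,15548,17496,19600,21866,24300,26908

steps = 4; useful = 128; efficiency = 128/128 = 1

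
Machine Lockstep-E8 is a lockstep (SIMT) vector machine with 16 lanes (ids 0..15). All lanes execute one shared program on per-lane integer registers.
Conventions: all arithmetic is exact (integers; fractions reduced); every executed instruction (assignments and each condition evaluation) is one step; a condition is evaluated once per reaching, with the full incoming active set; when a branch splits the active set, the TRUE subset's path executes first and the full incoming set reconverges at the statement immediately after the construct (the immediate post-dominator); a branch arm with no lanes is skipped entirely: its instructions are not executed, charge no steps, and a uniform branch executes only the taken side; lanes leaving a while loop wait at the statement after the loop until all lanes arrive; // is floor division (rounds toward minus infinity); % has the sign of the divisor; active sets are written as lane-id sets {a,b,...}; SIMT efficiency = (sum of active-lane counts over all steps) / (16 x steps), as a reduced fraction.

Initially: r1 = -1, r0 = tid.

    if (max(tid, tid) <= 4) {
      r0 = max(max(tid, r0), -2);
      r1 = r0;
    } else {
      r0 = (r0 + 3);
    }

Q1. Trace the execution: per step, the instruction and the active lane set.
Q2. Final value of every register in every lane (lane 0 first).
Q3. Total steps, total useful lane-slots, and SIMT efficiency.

step 0: eval (max(tid, tid) <= 4)    {0,1,2,3,4,5,6,7,8,9,10,11,12,13,14,15}
step 1: r0 <- max(max(tid, r0), -2)  {0,1,2,3,4}
step 2: r1 <- r0                     {0,1,2,3,4}
step 3: r0 <- (r0 + 3)               {5,6,7,8,9,10,11,12,13,14,15}

Answer: 4 steps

r1: 0,1,2,3,4,-1,-1,-1,-1,-1,-1,-1,-1,-1,-1,-1
r0: 0,1,2,3,4,8,9,10,11,12,13,14,15,16,17,18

steps = 4; useful = 37; efficiency = 37/64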